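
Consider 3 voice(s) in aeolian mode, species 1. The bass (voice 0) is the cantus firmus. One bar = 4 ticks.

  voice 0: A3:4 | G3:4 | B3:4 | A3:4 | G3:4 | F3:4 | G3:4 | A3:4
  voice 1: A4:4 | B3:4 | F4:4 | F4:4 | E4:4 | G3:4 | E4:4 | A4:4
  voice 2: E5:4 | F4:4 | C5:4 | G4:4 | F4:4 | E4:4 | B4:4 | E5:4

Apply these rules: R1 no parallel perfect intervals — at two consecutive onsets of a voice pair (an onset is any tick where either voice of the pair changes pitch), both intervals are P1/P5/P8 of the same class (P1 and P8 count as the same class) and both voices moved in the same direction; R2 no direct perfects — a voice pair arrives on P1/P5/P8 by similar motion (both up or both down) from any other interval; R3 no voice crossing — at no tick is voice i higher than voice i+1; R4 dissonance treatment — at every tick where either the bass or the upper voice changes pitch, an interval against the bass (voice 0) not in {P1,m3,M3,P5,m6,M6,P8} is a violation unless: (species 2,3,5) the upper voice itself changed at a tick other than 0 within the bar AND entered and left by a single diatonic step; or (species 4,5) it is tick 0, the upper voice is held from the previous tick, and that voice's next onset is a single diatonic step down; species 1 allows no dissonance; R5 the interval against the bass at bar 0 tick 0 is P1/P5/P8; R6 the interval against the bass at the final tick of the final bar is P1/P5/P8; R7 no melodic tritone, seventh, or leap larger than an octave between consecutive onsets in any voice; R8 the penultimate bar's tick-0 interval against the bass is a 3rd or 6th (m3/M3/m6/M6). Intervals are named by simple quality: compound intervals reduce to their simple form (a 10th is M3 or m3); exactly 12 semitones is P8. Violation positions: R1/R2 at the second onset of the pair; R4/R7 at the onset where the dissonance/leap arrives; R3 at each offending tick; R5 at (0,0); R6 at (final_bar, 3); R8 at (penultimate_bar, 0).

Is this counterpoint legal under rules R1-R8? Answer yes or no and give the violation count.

bar 0: v0=A3 v1=A4 v2=E5 (P5)
bar 1: v0=G3 v1=B3 v2=F4 (m7)
bar 2: v0=B3 v1=F4 v2=C5 (m2)
bar 3: v0=A3 v1=F4 v2=G4 (m7)
bar 4: v0=G3 v1=E4 v2=F4 (m7)
bar 5: v0=F3 v1=G3 v2=E4 (M7)
bar 6: v0=G3 v1=E4 v2=B4 (M3)
bar 7: v0=A3 v1=A4 v2=E5 (P5)
  R4 @ bar1.0: G3/F4 m7 untreated
  R7 @ bar1.0: A4->B3 leap 10st
  R7 @ bar1.0: E5->F4 leap 11st
  R2 @ bar2.0: B3/F4 TT -> F4/C5 P5 similar
  R4 @ bar2.0: B3/F4 TT untreated
  R4 @ bar2.0: B3/C5 m2 untreated
  R7 @ bar2.0: B3->F4 leap 6st
  R4 @ bar3.0: A3/G4 m7 untreated
  R4 @ bar4.0: G3/F4 m7 untreated
  R4 @ bar5.0: F3/G3 M2 untreated
  R4 @ bar5.0: F3/E4 M7 untreated
  R2 @ bar6.0: G3/E4 M6 -> E4/B4 P5 similar
  R1 @ bar7.0: E4/B4 P5 -> A4/E5 P5 similar
  R2 @ bar7.0: G3/E4 M6 -> A3/A4 P8 similar
  R2 @ bar7.0: G3/B4 M3 -> A3/E5 P5 similar

No (15 violations)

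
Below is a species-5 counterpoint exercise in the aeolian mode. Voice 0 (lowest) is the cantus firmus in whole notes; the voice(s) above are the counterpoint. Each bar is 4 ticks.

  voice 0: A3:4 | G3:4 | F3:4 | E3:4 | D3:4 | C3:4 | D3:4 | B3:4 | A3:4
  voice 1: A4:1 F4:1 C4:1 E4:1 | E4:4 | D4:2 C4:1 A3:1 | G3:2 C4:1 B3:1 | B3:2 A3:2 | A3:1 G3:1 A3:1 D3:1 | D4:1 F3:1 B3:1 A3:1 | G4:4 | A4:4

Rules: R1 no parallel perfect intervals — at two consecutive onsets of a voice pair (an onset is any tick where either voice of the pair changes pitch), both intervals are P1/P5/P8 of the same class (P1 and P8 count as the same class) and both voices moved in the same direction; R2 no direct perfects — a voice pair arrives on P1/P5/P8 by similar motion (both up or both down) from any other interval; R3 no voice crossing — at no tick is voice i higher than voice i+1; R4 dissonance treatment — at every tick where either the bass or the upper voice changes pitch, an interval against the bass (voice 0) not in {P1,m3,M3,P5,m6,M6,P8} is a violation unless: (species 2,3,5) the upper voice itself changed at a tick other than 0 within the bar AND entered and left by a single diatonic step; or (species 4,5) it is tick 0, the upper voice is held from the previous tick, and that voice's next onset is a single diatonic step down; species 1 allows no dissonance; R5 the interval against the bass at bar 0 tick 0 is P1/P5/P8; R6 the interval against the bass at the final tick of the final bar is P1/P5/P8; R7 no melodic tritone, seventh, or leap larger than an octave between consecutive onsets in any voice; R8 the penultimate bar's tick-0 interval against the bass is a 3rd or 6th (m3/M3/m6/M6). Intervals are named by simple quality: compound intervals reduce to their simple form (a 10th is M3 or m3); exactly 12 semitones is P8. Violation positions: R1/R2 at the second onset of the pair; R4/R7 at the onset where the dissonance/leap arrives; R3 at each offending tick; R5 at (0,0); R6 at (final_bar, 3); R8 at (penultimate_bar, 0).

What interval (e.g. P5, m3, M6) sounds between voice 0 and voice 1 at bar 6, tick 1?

m3

voice 0=D3 voice 1=F3 -> m3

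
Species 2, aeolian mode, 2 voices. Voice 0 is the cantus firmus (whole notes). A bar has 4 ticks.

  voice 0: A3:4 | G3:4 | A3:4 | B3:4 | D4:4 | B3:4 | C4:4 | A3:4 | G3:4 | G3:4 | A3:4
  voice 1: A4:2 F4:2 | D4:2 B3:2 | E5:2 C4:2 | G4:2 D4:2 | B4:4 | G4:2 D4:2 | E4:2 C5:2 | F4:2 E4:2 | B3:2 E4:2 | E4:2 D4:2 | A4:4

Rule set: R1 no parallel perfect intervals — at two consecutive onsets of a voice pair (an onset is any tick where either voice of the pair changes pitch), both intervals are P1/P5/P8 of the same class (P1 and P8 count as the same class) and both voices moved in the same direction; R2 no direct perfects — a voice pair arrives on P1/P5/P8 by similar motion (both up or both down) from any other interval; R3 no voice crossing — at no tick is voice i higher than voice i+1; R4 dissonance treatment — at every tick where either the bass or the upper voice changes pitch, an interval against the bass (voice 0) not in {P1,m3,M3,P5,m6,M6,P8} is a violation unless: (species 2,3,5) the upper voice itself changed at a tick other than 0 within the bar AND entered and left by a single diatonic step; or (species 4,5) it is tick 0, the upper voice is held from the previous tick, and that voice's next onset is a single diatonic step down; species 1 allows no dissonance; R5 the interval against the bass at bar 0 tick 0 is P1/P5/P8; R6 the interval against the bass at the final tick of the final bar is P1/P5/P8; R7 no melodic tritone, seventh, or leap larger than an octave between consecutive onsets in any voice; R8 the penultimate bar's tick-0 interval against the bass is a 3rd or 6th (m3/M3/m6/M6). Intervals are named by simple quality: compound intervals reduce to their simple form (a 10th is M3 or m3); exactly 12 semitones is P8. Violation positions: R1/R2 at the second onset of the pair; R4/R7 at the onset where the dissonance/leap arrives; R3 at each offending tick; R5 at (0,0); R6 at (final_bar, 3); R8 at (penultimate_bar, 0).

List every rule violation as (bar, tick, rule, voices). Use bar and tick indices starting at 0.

(1, 0, R2, (0, 1))
(2, 0, R2, (0, 1))
(2, 0, R7, (1,))
(2, 2, R7, (1,))
(10, 0, R2, (0, 1))

bar 0: v0=A3 v1=A4 downbeat P8
bar 1: v0=G3 v1=D4 downbeat P5
bar 2: v0=A3 v1=E5 downbeat P5
bar 3: v0=B3 v1=G4 downbeat m6
bar 4: v0=D4 v1=B4 downbeat M6
bar 5: v0=B3 v1=G4 downbeat m6
bar 6: v0=C4 v1=E4 downbeat M3
bar 7: v0=A3 v1=F4 downbeat m6
bar 8: v0=G3 v1=B3 downbeat M3
bar 9: v0=G3 v1=E4 downbeat M6
bar 10: v0=A3 v1=A4 downbeat P8
  -> R2 @ bar 1 tick 0 v(0, 1): A3/F4 m6 -> G3/D4 P5 similar
  -> R2 @ bar 2 tick 0 v(0, 1): G3/B3 M3 -> A3/E5 P5 similar
  -> R7 @ bar 2 tick 0 v(1,): B3->E5 leap 17st
  -> R7 @ bar 2 tick 2 v(1,): E5->C4 leap 16st
  -> R2 @ bar 10 tick 0 v(0, 1): G3/D4 P5 -> A3/A4 P8 similar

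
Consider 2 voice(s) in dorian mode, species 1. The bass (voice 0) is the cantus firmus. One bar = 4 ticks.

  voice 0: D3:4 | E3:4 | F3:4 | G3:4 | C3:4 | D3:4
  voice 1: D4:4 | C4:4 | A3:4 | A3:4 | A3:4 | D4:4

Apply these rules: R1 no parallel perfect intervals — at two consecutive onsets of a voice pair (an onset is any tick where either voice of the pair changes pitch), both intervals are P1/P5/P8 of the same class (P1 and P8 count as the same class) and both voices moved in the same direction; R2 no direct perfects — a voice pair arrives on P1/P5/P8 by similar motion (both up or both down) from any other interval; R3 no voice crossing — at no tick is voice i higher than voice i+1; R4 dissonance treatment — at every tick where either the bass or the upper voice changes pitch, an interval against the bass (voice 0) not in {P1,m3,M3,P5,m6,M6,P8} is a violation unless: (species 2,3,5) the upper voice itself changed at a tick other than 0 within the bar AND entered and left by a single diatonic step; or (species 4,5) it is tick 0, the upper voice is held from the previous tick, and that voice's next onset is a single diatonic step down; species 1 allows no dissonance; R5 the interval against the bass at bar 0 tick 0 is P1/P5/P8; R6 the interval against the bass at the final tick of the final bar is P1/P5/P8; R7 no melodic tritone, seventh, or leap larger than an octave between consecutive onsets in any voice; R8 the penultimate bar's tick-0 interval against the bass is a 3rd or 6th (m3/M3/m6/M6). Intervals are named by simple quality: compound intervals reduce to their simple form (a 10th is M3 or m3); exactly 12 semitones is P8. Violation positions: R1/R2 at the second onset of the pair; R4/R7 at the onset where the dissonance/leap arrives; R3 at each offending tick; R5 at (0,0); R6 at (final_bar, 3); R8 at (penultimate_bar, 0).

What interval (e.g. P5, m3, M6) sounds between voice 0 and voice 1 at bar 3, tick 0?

voice 0=G3 voice 1=A3 -> M2

M2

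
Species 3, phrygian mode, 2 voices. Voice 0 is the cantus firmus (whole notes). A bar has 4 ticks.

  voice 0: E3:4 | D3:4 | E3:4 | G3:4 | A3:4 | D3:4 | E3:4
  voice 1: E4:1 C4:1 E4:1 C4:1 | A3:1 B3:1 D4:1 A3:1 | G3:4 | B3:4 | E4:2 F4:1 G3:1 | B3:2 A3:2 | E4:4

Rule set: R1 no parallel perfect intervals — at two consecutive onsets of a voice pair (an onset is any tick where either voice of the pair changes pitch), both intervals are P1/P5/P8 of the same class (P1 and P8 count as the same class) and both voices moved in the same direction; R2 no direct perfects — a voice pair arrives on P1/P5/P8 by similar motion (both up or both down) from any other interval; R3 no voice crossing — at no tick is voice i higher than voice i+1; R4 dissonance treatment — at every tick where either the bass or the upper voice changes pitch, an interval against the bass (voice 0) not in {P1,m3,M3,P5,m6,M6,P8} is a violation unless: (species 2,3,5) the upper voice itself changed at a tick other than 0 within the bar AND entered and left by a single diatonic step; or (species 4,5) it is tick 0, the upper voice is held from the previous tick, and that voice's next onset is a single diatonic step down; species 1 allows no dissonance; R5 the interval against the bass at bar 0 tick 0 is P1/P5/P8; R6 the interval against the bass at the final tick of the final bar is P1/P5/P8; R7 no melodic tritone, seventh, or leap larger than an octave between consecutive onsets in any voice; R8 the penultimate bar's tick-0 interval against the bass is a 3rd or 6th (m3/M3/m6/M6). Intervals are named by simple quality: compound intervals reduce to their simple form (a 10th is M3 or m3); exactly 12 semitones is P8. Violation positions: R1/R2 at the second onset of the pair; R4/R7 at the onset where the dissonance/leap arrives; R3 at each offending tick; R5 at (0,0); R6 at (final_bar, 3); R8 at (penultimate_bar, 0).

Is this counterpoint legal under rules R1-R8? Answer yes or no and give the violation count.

bar 0: v0=E3 v1=E4 (P8)
bar 1: v0=D3 v1=A3 (P5)
bar 2: v0=E3 v1=G3 (m3)
bar 3: v0=G3 v1=B3 (M3)
bar 4: v0=A3 v1=E4 (P5)
bar 5: v0=D3 v1=B3 (M6)
bar 6: v0=E3 v1=E4 (P8)
  R2 @ bar1.0: E3/C4 m6 -> D3/A3 P5 similar
  R2 @ bar4.0: G3/B3 M3 -> A3/E4 P5 similar
  R3 @ bar4.3: A3 above G3
  R4 @ bar4.3: A3/G3 M2 untreated
  R7 @ bar4.3: F4->G3 leap 10st
  R2 @ bar6.0: D3/A3 P5 -> E3/E4 P8 similar

No (6 violations)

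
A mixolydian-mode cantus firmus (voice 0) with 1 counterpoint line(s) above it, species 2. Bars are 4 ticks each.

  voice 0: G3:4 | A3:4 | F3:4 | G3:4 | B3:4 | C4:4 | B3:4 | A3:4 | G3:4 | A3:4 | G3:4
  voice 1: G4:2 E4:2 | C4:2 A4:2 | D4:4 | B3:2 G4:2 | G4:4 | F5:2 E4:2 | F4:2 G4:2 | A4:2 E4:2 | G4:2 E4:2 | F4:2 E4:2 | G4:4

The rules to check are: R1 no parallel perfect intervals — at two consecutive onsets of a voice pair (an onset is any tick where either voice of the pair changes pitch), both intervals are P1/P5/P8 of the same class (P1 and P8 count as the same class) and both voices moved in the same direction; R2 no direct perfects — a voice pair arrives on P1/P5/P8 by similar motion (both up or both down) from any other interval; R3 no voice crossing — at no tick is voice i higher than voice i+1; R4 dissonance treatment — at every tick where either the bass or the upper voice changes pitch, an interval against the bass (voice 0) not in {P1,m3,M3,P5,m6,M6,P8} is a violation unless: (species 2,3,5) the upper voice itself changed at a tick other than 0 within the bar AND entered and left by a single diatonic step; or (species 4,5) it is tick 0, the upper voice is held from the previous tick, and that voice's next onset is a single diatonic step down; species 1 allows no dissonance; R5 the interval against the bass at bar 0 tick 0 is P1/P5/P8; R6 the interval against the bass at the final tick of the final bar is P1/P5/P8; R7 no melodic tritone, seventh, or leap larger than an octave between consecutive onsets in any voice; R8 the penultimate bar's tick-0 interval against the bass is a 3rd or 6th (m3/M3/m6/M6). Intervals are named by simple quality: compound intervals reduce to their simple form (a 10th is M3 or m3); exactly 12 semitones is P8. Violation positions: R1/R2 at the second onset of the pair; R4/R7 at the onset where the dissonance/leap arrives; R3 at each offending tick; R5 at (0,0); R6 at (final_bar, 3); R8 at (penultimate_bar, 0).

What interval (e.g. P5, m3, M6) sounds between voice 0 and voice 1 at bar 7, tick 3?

P5

voice 0=A3 voice 1=E4 -> P5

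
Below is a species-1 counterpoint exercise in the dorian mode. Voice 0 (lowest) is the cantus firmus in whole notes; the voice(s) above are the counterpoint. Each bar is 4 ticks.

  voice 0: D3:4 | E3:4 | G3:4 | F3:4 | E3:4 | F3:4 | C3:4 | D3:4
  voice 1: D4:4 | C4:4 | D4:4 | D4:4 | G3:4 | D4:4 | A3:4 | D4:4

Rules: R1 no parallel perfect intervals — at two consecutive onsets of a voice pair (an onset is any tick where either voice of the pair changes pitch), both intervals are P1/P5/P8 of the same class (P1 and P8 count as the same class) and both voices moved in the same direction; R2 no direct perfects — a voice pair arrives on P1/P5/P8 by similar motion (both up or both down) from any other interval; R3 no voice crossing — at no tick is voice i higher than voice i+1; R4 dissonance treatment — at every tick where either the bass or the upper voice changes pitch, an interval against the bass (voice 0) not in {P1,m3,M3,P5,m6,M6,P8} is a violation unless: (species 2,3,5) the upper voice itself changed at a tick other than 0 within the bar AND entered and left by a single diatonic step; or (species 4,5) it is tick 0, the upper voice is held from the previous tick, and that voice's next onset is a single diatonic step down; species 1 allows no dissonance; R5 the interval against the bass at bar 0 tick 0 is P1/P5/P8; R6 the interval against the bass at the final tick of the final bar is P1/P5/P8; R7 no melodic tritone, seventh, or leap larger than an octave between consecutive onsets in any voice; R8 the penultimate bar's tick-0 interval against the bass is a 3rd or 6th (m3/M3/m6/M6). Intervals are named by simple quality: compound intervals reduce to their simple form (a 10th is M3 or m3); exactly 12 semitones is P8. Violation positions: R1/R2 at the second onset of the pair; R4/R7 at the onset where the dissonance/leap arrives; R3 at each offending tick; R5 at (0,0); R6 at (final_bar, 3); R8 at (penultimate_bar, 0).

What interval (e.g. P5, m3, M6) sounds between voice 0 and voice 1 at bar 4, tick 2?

voice 0=E3 voice 1=G3 -> m3

m3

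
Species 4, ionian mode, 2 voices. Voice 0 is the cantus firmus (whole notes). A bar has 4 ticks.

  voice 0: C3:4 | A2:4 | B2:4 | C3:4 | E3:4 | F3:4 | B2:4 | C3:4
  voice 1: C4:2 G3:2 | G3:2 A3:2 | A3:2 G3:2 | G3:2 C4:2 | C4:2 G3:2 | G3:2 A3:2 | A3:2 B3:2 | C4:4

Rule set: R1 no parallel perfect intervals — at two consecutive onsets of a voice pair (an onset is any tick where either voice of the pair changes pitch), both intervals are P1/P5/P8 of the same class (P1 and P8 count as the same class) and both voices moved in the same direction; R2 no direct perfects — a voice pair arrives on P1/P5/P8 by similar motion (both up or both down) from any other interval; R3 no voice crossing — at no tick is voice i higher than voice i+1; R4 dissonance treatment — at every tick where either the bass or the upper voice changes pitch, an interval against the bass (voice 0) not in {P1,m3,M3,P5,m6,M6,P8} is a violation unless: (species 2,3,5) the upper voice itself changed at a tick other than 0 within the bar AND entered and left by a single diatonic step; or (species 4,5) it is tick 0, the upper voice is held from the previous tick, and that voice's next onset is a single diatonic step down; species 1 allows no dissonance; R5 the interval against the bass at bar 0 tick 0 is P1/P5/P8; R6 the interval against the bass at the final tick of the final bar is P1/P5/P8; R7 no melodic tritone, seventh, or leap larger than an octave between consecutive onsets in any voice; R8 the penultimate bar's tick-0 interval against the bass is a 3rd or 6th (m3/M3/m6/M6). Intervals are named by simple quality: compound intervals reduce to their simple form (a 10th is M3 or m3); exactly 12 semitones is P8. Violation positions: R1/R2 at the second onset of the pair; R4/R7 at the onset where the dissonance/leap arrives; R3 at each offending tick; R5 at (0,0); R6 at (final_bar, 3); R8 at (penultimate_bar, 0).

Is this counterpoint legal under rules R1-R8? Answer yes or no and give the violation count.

No (6 violations)

bar 0: v0=C3 v1=C4 (P8)
bar 1: v0=A2 v1=G3 (m7)
bar 2: v0=B2 v1=A3 (m7)
bar 3: v0=C3 v1=G3 (P5)
bar 4: v0=E3 v1=C4 (m6)
bar 5: v0=F3 v1=G3 (M2)
bar 6: v0=B2 v1=A3 (m7)
bar 7: v0=C3 v1=C4 (P8)
  R4 @ bar1.0: A2/G3 m7 untreated
  R4 @ bar5.0: F3/G3 M2 untreated
  R4 @ bar6.0: B2/A3 m7 untreated
  R7 @ bar6.0: F3->B2 leap 6st
  R8 @ bar6.0: penult m7 not 3rd/6th
  R1 @ bar7.0: B2/B3 P8 -> C3/C4 P8 similar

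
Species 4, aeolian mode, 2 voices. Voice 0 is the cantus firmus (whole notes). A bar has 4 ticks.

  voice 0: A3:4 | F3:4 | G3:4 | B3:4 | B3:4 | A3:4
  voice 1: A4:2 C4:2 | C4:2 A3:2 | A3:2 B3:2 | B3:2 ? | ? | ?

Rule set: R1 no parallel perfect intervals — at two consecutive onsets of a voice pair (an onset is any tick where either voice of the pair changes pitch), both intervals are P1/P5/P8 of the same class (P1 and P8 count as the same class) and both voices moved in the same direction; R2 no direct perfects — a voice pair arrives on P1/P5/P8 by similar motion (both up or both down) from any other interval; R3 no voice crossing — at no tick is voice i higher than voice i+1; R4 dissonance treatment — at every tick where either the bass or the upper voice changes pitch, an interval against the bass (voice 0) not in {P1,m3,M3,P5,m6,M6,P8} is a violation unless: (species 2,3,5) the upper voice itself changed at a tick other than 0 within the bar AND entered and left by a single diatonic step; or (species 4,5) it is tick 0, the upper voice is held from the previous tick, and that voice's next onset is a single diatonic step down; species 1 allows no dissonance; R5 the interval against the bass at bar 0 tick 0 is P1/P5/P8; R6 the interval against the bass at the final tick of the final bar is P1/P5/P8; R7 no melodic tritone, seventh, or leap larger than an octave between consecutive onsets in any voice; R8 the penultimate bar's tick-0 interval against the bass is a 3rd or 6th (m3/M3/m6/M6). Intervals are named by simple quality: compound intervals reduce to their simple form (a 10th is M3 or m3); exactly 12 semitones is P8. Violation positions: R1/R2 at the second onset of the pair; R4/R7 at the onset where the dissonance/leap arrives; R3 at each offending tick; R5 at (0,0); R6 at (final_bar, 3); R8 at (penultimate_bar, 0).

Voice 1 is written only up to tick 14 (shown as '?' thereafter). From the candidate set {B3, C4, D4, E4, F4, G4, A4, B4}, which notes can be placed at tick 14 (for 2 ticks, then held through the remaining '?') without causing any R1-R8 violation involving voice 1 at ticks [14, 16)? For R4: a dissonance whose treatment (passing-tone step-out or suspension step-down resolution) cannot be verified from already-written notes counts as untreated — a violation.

{B3, B4, D4, G4}

B3: legal
C4: violates R4
D4: legal
E4: violates R4
F4: violates R4,R7
G4: legal
A4: violates R4,R7
B4: legal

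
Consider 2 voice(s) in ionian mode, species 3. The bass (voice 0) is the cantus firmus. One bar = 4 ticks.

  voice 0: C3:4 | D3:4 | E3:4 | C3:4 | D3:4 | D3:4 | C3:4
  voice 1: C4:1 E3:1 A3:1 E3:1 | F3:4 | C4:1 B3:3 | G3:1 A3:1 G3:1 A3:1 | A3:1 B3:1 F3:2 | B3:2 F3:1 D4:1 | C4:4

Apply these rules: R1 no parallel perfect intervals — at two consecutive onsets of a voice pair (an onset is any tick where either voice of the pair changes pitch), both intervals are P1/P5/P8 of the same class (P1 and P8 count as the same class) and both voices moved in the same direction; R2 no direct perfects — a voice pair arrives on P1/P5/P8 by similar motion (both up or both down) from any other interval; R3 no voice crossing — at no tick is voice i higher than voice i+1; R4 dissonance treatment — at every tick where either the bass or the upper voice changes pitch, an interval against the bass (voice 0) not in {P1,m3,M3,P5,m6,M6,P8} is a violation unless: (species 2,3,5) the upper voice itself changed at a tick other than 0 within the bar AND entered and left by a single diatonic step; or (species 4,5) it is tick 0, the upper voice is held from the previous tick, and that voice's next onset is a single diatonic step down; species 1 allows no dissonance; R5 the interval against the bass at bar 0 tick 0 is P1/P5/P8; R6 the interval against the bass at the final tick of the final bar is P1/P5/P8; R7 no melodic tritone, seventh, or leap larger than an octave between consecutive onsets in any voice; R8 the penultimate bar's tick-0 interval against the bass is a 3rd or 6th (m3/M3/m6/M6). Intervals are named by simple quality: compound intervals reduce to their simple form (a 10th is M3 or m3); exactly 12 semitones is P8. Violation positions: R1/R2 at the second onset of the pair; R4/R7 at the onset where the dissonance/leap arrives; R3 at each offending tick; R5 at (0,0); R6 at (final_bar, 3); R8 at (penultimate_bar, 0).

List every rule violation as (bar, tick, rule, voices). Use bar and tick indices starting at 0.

(3, 0, R1, (0, 1))
(4, 2, R7, (1,))
(5, 0, R7, (1,))
(5, 2, R7, (1,))
(6, 0, R1, (0, 1))

bar 0: v0=C3 v1=C4 downbeat P8
bar 1: v0=D3 v1=F3 downbeat m3
bar 2: v0=E3 v1=C4 downbeat m6
bar 3: v0=C3 v1=G3 downbeat P5
bar 4: v0=D3 v1=A3 downbeat P5
bar 5: v0=D3 v1=B3 downbeat M6
bar 6: v0=C3 v1=C4 downbeat P8
  -> R1 @ bar 3 tick 0 v(0, 1): E3/B3 P5 -> C3/G3 P5 similar
  -> R7 @ bar 4 tick 2 v(1,): B3->F3 leap 6st
  -> R7 @ bar 5 tick 0 v(1,): F3->B3 leap 6st
  -> R7 @ bar 5 tick 2 v(1,): B3->F3 leap 6st
  -> R1 @ bar 6 tick 0 v(0, 1): D3/D4 P8 -> C3/C4 P8 similar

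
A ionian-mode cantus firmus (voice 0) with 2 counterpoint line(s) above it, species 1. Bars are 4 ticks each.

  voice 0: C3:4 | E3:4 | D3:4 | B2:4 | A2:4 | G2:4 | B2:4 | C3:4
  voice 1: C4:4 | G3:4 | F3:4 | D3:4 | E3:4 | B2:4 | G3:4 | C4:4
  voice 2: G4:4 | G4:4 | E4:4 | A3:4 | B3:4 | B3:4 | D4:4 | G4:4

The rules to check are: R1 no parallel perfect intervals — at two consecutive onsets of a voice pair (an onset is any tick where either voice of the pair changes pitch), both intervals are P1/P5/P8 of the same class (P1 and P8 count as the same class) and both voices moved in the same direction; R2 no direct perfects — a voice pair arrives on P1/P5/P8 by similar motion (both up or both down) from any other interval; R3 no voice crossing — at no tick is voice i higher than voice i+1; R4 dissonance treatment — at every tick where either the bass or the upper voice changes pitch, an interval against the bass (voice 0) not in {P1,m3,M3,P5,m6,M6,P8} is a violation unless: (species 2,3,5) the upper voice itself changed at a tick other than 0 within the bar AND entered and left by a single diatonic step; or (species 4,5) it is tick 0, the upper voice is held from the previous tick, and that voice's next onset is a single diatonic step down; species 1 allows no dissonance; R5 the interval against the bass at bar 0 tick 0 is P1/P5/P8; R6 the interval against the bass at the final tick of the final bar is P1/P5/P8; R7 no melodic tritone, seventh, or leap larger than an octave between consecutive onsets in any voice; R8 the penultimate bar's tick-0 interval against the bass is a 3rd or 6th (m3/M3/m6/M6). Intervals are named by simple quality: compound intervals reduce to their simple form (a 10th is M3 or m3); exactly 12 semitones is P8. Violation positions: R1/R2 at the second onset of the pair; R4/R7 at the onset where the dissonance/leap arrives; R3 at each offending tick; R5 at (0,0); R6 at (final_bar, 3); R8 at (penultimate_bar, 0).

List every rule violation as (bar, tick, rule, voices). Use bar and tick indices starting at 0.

bar 0: v0=C3 v1=C4 v2=G4 downbeat P5
bar 1: v0=E3 v1=G3 v2=G4 downbeat m3
bar 2: v0=D3 v1=F3 v2=E4 downbeat M2
bar 3: v0=B2 v1=D3 v2=A3 downbeat m7
bar 4: v0=A2 v1=E3 v2=B3 downbeat M2
bar 5: v0=G2 v1=B2 v2=B3 downbeat M3
bar 6: v0=B2 v1=G3 v2=D4 downbeat m3
bar 7: v0=C3 v1=C4 v2=G4 downbeat P5
  -> R4 @ bar 2 tick 0 v(0, 2): D3/E4 M2 untreated
  -> R2 @ bar 3 tick 0 v(1, 2): F3/E4 M7 -> D3/A3 P5 similar
  -> R4 @ bar 3 tick 0 v(0, 2): B2/A3 m7 untreated
  -> R1 @ bar 4 tick 0 v(1, 2): D3/A3 P5 -> E3/B3 P5 similar
  -> R4 @ bar 4 tick 0 v(0, 2): A2/B3 M2 untreated
  -> R2 @ bar 6 tick 0 v(1, 2): B2/B3 P8 -> G3/D4 P5 similar
  -> R1 @ bar 7 tick 0 v(1, 2): G3/D4 P5 -> C4/G4 P5 similar
  -> R2 @ bar 7 tick 0 v(0, 1): B2/G3 m6 -> C3/C4 P8 similar
  -> R2 @ bar 7 tick 0 v(0, 2): B2/D4 m3 -> C3/G4 P5 similar

(2, 0, R4, (0, 2))
(3, 0, R2, (1, 2))
(3, 0, R4, (0, 2))
(4, 0, R1, (1, 2))
(4, 0, R4, (0, 2))
(6, 0, R2, (1, 2))
(7, 0, R1, (1, 2))
(7, 0, R2, (0, 1))
(7, 0, R2, (0, 2))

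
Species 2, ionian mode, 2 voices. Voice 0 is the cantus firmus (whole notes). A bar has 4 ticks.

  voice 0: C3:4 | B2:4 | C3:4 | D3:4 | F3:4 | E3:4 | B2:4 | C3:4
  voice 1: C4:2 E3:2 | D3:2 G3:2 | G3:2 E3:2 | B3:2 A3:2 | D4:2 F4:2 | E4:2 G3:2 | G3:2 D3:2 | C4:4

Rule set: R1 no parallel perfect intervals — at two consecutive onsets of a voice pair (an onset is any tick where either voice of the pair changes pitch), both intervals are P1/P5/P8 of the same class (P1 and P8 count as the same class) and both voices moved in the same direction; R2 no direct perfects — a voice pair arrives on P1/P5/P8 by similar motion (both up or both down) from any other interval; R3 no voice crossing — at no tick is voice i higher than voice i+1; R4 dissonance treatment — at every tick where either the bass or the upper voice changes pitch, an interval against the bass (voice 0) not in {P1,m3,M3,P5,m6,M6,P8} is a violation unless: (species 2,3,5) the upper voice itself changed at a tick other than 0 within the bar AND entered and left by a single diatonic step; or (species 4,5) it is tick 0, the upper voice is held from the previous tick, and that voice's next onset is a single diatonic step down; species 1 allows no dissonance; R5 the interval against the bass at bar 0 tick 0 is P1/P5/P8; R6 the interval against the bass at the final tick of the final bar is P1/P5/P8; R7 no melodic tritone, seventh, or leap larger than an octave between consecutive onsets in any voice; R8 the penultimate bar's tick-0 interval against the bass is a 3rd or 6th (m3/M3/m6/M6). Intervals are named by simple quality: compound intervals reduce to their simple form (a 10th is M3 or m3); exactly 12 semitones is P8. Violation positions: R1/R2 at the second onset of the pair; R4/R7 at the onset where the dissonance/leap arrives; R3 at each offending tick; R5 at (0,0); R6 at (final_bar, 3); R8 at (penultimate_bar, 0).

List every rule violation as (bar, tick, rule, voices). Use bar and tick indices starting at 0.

(5, 0, R1, (0, 1))
(7, 0, R2, (0, 1))
(7, 0, R7, (1,))

bar 0: v0=C3 v1=C4 downbeat P8
bar 1: v0=B2 v1=D3 downbeat m3
bar 2: v0=C3 v1=G3 downbeat P5
bar 3: v0=D3 v1=B3 downbeat M6
bar 4: v0=F3 v1=D4 downbeat M6
bar 5: v0=E3 v1=E4 downbeat P8
bar 6: v0=B2 v1=G3 downbeat m6
bar 7: v0=C3 v1=C4 downbeat P8
  -> R1 @ bar 5 tick 0 v(0, 1): F3/F4 P8 -> E3/E4 P8 similar
  -> R2 @ bar 7 tick 0 v(0, 1): B2/D3 m3 -> C3/C4 P8 similar
  -> R7 @ bar 7 tick 0 v(1,): D3->C4 leap 10st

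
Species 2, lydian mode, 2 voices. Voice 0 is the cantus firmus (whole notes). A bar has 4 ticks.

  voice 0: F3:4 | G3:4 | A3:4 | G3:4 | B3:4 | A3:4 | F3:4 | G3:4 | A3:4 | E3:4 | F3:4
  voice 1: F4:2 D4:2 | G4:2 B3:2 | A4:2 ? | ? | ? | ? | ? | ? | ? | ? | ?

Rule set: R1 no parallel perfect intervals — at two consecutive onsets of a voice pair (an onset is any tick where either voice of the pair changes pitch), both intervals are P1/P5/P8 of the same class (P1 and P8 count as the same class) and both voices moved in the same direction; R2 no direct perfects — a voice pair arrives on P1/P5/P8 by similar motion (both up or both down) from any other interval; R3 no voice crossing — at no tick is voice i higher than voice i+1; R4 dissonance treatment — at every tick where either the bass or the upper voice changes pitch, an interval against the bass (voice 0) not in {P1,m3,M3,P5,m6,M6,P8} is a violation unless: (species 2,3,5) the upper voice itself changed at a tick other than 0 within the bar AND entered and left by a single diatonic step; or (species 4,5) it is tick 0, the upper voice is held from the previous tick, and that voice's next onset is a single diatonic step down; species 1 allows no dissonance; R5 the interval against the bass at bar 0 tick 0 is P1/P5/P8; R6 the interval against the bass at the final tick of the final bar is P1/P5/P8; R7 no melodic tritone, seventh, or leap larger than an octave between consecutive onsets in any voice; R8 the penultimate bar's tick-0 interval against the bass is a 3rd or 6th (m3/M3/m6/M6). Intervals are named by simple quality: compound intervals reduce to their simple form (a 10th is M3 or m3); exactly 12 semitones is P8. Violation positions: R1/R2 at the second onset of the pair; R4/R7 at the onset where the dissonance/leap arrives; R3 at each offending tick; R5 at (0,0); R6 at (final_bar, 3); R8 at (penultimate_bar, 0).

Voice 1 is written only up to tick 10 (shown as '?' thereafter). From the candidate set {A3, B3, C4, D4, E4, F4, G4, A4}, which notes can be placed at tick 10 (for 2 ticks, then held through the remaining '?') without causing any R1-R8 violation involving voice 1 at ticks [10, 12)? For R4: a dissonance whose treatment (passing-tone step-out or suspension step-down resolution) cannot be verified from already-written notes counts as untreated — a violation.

A3: legal
B3: violates R4,R7
C4: legal
D4: violates R4
E4: legal
F4: legal
G4: violates R4
A4: legal

{A3, A4, C4, E4, F4}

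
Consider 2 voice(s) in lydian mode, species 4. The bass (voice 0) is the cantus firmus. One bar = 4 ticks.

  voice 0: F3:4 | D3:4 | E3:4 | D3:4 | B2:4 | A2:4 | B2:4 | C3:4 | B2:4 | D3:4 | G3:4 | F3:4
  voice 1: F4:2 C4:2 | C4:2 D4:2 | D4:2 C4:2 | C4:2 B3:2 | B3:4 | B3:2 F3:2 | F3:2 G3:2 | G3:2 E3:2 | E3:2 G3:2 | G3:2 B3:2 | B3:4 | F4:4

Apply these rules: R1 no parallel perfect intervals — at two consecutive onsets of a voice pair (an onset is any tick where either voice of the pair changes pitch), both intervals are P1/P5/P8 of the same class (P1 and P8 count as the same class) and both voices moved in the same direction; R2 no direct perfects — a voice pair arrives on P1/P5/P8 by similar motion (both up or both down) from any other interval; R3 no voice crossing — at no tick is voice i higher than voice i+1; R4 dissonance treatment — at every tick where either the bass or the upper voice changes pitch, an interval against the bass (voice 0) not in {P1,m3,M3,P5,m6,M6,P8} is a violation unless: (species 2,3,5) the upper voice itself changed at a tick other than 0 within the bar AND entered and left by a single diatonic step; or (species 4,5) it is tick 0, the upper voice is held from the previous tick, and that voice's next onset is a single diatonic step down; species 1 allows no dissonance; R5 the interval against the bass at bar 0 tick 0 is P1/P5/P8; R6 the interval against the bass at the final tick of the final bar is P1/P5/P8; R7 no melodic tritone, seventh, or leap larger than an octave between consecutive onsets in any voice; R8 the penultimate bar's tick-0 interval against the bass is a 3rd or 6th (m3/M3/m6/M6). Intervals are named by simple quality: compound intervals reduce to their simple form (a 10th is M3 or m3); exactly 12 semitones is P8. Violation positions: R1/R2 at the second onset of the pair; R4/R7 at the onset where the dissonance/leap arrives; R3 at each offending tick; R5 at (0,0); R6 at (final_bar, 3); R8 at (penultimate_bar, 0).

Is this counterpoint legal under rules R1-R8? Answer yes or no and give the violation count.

No (7 violations)

bar 0: v0=F3 v1=F4 (P8)
bar 1: v0=D3 v1=C4 (m7)
bar 2: v0=E3 v1=D4 (m7)
bar 3: v0=D3 v1=C4 (m7)
bar 4: v0=B2 v1=B3 (P8)
bar 5: v0=A2 v1=B3 (M2)
bar 6: v0=B2 v1=F3 (TT)
bar 7: v0=C3 v1=G3 (P5)
bar 8: v0=B2 v1=E3 (P4)
bar 9: v0=D3 v1=G3 (P4)
bar 10: v0=G3 v1=B3 (M3)
bar 11: v0=F3 v1=F4 (P8)
  R4 @ bar1.0: D3/C4 m7 untreated
  R4 @ bar5.0: A2/B3 M2 untreated
  R7 @ bar5.2: B3->F3 leap 6st
  R4 @ bar6.0: B2/F3 TT untreated
  R4 @ bar8.0: B2/E3 P4 untreated
  R4 @ bar9.0: D3/G3 P4 untreated
  R7 @ bar11.0: B3->F4 leap 6st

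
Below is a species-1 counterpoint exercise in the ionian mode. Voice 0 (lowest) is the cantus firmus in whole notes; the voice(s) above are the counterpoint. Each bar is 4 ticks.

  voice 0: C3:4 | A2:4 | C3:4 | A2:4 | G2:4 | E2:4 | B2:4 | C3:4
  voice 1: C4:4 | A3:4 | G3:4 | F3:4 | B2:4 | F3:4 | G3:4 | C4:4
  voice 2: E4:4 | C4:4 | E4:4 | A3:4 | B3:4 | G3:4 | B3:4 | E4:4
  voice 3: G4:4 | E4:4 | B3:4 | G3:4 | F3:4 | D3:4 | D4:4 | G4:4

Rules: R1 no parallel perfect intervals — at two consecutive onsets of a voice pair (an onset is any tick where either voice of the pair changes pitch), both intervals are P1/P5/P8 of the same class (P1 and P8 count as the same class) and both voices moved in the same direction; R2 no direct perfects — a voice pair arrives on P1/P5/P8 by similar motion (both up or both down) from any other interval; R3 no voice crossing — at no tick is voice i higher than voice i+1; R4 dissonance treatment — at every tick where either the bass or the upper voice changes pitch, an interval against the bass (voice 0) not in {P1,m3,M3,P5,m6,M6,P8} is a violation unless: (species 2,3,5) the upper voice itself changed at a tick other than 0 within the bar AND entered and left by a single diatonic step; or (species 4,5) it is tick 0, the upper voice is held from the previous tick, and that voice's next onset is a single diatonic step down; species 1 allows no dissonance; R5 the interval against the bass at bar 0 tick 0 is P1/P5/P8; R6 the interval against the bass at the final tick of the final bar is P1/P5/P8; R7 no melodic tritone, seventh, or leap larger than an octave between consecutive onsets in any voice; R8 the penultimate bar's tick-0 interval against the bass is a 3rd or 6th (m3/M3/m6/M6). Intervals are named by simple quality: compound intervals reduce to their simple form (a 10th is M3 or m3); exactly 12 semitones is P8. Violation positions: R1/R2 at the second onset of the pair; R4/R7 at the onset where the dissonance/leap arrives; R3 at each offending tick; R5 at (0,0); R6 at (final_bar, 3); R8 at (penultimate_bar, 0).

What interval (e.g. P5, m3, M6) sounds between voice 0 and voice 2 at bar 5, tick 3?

m3

voice 0=E2 voice 2=G3 -> m3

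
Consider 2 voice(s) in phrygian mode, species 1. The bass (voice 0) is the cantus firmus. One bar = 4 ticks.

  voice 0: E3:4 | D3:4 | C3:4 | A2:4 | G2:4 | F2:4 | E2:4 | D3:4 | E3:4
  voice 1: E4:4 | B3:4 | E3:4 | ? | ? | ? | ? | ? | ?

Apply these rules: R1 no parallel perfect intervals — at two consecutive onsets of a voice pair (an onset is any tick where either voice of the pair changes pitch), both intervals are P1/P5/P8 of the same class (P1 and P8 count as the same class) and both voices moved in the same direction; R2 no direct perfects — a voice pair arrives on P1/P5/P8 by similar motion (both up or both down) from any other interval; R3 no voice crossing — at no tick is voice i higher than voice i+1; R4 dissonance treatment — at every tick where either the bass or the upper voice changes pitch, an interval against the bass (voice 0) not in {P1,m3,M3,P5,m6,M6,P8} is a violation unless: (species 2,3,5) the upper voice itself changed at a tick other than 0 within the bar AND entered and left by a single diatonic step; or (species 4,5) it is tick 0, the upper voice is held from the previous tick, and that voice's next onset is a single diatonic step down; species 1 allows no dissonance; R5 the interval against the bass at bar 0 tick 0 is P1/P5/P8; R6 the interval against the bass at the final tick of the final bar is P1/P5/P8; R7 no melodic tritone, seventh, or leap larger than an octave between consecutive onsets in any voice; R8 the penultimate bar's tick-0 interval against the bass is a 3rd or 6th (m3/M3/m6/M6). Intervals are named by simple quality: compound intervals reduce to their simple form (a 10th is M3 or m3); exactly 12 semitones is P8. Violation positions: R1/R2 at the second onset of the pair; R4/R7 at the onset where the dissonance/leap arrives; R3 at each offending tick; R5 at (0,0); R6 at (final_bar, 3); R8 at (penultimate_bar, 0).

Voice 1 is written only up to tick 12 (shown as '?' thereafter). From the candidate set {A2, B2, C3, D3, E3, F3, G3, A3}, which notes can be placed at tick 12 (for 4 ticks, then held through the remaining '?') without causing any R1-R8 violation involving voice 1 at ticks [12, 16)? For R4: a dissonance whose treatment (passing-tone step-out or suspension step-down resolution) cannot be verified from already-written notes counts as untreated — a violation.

A2: violates R2
B2: violates R4
C3: legal
D3: violates R4
E3: legal
F3: legal
G3: violates R4
A3: legal

{A3, C3, E3, F3}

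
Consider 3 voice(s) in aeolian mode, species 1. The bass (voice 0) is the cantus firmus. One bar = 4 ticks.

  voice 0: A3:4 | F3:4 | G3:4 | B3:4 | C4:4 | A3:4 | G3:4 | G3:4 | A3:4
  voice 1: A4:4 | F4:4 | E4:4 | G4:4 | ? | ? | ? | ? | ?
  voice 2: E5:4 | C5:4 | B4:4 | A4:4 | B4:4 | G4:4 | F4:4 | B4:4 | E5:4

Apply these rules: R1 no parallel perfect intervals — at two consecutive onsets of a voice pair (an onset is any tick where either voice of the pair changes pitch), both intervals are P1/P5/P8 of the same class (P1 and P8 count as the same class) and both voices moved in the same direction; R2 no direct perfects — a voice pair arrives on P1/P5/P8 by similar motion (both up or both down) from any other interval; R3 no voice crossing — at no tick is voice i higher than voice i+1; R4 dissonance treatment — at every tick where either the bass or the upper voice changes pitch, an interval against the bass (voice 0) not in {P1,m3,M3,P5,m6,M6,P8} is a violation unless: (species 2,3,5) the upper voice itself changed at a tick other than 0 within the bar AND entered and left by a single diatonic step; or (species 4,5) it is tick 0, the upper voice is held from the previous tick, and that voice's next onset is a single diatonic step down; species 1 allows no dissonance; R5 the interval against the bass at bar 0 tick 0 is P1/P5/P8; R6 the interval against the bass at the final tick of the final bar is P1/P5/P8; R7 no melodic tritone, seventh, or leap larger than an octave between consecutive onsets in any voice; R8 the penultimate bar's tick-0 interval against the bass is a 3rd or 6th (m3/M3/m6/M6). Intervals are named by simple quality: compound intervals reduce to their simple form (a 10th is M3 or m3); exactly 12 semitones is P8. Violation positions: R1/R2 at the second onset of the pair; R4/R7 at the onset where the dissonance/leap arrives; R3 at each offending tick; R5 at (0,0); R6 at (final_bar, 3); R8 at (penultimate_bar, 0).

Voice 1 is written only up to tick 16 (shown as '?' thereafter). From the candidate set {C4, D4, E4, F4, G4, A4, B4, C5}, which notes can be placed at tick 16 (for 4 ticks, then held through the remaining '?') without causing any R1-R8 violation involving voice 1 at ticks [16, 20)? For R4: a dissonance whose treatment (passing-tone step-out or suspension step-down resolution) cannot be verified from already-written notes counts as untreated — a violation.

{A4, C4, E4, G4}

C4: legal
D4: violates R4
E4: legal
F4: violates R4
G4: legal
A4: legal
B4: violates R2,R4
C5: violates R2,R3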